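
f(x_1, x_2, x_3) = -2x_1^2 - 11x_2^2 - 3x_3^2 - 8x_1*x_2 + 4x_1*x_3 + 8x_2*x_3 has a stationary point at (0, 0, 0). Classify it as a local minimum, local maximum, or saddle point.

The Hessian at the origin is H = [[-4, -8, 4], [-8, -22, 8], [4, 8, -6]].
An LDLᵀ factorisation of H has diagonal entries -4, -6, -2.
So there are 3 negative pivots.
H is negative definite, so the origin is a strict local maximum.

local maximum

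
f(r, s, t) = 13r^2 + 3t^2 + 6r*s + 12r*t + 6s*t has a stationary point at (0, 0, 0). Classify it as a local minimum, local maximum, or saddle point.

The Hessian at the origin is H = [[26, 6, 12], [6, 0, 6], [12, 6, 6]].
Congruent diagonalization of H (simultaneous row and column reduction) yields pivots 26, -18/13, 8.
So there are 2 positive, 1 negative pivots.
H is indefinite, so the origin is a saddle point.

saddle point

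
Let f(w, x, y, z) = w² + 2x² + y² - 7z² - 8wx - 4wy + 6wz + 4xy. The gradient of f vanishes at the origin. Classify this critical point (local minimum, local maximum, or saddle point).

The Hessian at the origin is H = [[2, -8, -4, 6], [-8, 4, 4, 0], [-4, 4, 2, 0], [6, 0, 0, -14]].
Row-reducing H symmetrically gives the diagonal entries 2, -28, -6/7, -8.
That gives 1 positive, 3 negative pivots.
H is indefinite, so the origin is a saddle point.

saddle point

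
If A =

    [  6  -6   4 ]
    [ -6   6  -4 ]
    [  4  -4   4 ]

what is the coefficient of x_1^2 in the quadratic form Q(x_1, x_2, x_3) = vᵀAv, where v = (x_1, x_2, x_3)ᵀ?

6

The coefficient of x_1^2 is the diagonal entry A[1,1] = 6.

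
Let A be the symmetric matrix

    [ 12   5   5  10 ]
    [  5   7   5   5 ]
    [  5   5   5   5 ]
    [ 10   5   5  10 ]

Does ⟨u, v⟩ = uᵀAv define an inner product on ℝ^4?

Symmetric row and column elimination reduces A to a congruent diagonal form with pivots 12, 59/12, 70/59, 10/7.
So there are 4 positive pivots.
Hence Q is positive definite.
⟨·,·⟩ is an inner product exactly when A is positive definite.

yes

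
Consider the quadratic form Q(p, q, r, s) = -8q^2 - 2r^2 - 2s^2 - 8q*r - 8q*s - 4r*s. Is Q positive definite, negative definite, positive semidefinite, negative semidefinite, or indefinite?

negative semidefinite

The associated matrix is A = [[0, 0, 0, 0], [0, -8, -4, -4], [0, -4, -2, -2], [0, -4, -2, -2]].
Row-reducing A symmetrically gives the diagonal entries 0, -8, 0, 0.
That gives 1 negative, 3 zero pivots.
Hence Q is negative semidefinite.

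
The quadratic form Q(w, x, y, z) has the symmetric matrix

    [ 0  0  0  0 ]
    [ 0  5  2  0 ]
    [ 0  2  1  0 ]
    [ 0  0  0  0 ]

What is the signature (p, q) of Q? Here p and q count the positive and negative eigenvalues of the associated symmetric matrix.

(2, 0)

Row-reducing A symmetrically gives the diagonal entries 0, 5, 1/5, 0.
That gives 2 positive, 2 zero pivots.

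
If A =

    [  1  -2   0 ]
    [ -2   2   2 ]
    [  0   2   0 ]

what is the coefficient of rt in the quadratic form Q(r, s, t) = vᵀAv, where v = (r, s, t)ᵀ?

The coefficient of rt is A[1,3] + A[3,1] = 2·0 = 0.

0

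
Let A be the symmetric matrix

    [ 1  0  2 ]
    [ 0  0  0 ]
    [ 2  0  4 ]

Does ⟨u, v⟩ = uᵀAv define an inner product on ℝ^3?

no

Row-reducing A symmetrically gives the diagonal entries 1, 0, 0.
That gives 1 positive, 2 zero pivots.
Hence Q is positive semidefinite.
⟨·,·⟩ is an inner product exactly when A is positive definite.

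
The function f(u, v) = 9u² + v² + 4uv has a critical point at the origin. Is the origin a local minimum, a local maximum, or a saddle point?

The Hessian at the origin is H = [[18, 4], [4, 2]].
det H = 18·2 − (4)² = 20 > 0 and H[1,1] = 18 > 0, so H is positive definite.
Therefore the origin is a local minimum.

local minimum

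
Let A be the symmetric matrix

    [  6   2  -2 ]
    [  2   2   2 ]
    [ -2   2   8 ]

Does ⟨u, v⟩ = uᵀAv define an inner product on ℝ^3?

Leading principal minors: Δ_1 = 6, Δ_2 = 8, Δ_3 = 16.
All leading principal minors are positive, so by Sylvester's criterion Q is positive definite.
⟨·,·⟩ is an inner product exactly when A is positive definite.

yes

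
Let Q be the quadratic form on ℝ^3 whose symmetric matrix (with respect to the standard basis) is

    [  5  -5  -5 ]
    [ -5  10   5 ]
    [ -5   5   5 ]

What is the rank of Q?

Applying the same elementary operations to the rows and columns of A produces a congruent diagonal matrix with entries 5, 5, 0.
So there are 2 positive, 1 zero pivots.
The rank is the number of nonzero pivots: 2.

2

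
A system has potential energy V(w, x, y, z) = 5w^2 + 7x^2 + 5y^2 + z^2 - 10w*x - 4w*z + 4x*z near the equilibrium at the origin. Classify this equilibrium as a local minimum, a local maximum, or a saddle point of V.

local minimum

The Hessian at the origin is H = [[10, -10, 0, -4], [-10, 14, 0, 4], [0, 0, 10, 0], [-4, 4, 0, 2]].
Applying the same elementary operations to the rows and columns of H produces a congruent diagonal matrix with entries 10, 4, 10, 2/5.
So there are 4 positive pivots.
H is positive definite, so the origin is a strict local minimum.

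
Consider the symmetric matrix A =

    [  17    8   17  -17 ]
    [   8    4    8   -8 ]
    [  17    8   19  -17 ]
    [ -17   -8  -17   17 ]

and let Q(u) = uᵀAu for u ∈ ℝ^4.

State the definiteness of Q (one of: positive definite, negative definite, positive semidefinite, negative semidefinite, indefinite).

Applying the same elementary operations to the rows and columns of A produces a congruent diagonal matrix with entries 17, 4/17, 2, 0.
Counting signs: 3 positive, 1 zero.
Hence Q is positive semidefinite.

positive semidefinite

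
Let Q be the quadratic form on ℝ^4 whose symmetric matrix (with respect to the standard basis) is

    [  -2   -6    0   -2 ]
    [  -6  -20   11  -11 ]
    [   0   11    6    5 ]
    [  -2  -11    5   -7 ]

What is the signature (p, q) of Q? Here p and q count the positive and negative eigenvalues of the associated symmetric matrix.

An LDLᵀ factorisation of A has diagonal entries -2, -2, 133/2, -15/133.
That gives 1 positive, 3 negative pivots.

(1, 3)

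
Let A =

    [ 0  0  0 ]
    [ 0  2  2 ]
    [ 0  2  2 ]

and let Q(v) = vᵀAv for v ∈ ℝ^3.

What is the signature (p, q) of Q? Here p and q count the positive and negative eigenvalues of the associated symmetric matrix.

Congruent diagonalization of A (simultaneous row and column reduction) yields pivots 0, 2, 0.
So there are 1 positive, 2 zero pivots.

(1, 0)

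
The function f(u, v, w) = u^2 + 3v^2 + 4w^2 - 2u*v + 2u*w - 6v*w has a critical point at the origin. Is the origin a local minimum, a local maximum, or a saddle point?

local minimum

The Hessian at the origin is H = [[2, -2, 2], [-2, 6, -6], [2, -6, 8]].
Symmetric row and column elimination reduces H to a congruent diagonal form with pivots 2, 4, 2.
So there are 3 positive pivots.
H is positive definite, so the origin is a strict local minimum.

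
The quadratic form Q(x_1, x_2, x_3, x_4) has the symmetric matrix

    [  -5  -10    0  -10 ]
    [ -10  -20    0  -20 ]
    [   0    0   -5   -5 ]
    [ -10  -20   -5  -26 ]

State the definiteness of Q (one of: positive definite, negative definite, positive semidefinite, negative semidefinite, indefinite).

Row-reducing A symmetrically gives the diagonal entries -5, 0, -5, -1.
That gives 3 negative, 1 zero pivots.
Hence Q is negative semidefinite.

negative semidefinite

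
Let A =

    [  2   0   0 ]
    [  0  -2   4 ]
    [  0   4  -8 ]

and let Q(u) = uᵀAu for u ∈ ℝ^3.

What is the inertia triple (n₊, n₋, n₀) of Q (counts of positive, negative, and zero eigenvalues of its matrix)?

(1, 1, 1)

Congruent diagonalization of A (simultaneous row and column reduction) yields pivots 2, -2, 0.
Counting signs: 1 positive, 1 negative, 1 zero.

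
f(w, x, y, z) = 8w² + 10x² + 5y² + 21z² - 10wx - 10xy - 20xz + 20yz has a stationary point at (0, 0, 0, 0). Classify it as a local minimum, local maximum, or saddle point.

The Hessian at the origin is H = [[16, -10, 0, 0], [-10, 20, -10, -20], [0, -10, 10, 20], [0, -20, 20, 42]].
Applying the same elementary operations to the rows and columns of H produces a congruent diagonal matrix with entries 16, 55/4, 30/11, 2.
That gives 4 positive pivots.
H is positive definite, so the origin is a strict local minimum.

local minimum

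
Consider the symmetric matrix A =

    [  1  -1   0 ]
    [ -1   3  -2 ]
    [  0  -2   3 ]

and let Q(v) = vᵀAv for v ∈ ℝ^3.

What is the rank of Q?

Symmetric row and column elimination reduces A to a congruent diagonal form with pivots 1, 2, 1.
That gives 3 positive pivots.
The rank is the number of nonzero pivots: 3.

3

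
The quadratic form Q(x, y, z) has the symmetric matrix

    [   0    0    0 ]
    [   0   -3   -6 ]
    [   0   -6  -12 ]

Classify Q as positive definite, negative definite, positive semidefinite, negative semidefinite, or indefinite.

negative semidefinite

Symmetric row and column elimination reduces A to a congruent diagonal form with pivots 0, -3, 0.
That gives 1 negative, 2 zero pivots.
Hence Q is negative semidefinite.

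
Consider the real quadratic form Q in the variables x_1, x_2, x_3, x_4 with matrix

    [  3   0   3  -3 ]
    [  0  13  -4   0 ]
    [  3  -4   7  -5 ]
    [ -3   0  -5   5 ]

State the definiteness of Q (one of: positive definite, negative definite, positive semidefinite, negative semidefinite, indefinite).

positive definite

An LDLᵀ factorisation of A has diagonal entries 3, 13, 36/13, 5/9.
Counting signs: 4 positive.
Hence Q is positive definite.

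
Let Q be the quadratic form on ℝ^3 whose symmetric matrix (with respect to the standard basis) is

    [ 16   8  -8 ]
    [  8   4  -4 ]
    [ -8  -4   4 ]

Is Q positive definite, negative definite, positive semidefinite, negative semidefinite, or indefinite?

positive semidefinite

Symmetric row and column elimination reduces A to a congruent diagonal form with pivots 16, 0, 0.
So there are 1 positive, 2 zero pivots.
Hence Q is positive semidefinite.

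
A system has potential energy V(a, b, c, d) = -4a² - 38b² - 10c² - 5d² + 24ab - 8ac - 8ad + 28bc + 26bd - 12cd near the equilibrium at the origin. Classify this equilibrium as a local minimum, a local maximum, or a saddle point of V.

The Hessian at the origin is H = [[-8, 24, -8, -8], [24, -76, 28, 26], [-8, 28, -20, -12], [-8, 26, -12, -10]].
An LDLᵀ factorisation of H has diagonal entries -8, -4, -8, -1/2.
That gives 4 negative pivots.
H is negative definite, so the origin is a strict local maximum.

local maximum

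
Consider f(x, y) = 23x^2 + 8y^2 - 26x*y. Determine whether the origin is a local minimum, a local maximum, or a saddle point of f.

local minimum

The Hessian at the origin is H = [[46, -26], [-26, 16]].
det H = 46·16 − (-26)² = 60 > 0 and H[1,1] = 46 > 0, so H is positive definite.
Therefore the origin is a local minimum.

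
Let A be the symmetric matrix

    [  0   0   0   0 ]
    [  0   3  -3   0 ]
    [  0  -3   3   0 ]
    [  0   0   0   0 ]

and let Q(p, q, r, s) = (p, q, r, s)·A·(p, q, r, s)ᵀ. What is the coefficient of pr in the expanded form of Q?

The coefficient of pr is A[1,3] + A[3,1] = 2·0 = 0.

0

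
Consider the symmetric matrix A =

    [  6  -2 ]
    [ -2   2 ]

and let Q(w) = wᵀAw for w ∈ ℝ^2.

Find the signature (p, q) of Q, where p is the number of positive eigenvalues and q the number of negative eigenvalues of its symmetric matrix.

Applying the same elementary operations to the rows and columns of A produces a congruent diagonal matrix with entries 6, 4/3.
So there are 2 positive pivots.

(2, 0)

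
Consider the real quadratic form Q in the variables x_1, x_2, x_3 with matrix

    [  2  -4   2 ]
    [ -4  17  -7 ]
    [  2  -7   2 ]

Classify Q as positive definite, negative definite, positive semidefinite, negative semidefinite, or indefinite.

indefinite

An LDLᵀ factorisation of A has diagonal entries 2, 9, -1.
Counting signs: 2 positive, 1 negative.
Hence Q is indefinite.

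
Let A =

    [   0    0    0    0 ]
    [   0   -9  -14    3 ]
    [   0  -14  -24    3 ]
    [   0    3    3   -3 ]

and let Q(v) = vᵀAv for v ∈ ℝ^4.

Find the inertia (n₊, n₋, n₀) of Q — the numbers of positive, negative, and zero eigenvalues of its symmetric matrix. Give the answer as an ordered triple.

(0, 3, 1)

Applying the same elementary operations to the rows and columns of A produces a congruent diagonal matrix with entries 0, -9, -20/9, -3/4.
So there are 3 negative, 1 zero pivots.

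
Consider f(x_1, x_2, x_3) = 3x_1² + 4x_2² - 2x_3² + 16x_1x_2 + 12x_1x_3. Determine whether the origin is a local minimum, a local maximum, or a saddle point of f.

saddle point

The Hessian at the origin is H = [[6, 16, 12], [16, 8, 0], [12, 0, -4]].
An LDLᵀ factorisation of H has diagonal entries 6, -104/3, 20/13.
That gives 2 positive, 1 negative pivots.
H is indefinite, so the origin is a saddle point.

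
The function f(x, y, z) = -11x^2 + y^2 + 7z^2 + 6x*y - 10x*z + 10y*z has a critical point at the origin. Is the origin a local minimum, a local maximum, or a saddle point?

The Hessian at the origin is H = [[-22, 6, -10], [6, 2, 10], [-10, 10, 14]].
Applying the same elementary operations to the rows and columns of H produces a congruent diagonal matrix with entries -22, 40/11, 4.
So there are 2 positive, 1 negative pivots.
H is indefinite, so the origin is a saddle point.

saddle point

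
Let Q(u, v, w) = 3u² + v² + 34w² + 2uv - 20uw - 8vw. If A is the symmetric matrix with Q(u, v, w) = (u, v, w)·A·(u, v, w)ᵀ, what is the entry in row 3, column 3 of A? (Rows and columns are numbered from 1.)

34

The coefficient of w² in Q is 34, and that is exactly A[3,3].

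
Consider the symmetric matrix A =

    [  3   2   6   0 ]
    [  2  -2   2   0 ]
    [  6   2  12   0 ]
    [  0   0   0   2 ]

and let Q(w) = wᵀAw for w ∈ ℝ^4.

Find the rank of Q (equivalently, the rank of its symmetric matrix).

4

Applying the same elementary operations to the rows and columns of A produces a congruent diagonal matrix with entries 3, -10/3, 6/5, 2.
So there are 3 positive, 1 negative pivots.
The rank is the number of nonzero pivots: 4.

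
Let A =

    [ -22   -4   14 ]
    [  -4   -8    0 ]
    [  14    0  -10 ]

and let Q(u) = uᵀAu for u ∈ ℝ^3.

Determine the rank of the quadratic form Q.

3

Symmetric row and column elimination reduces A to a congruent diagonal form with pivots -22, -80/11, -1/5.
Counting signs: 3 negative.
The rank is the number of nonzero pivots: 3.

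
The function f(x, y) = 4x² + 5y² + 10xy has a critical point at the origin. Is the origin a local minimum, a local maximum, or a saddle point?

saddle point

The Hessian at the origin is H = [[8, 10], [10, 10]].
det H = 8·10 − (10)² = -20 < 0, so H is indefinite.
Therefore the origin is a saddle point.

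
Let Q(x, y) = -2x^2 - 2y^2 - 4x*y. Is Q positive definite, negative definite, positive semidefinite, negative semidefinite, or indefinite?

negative semidefinite

The symmetric matrix of Q is [[-2, -2], [-2, -2]].
For the 2×2 matrix [[-2, -2], [-2, -2]]: det = -2·-2 − (-2)² = 0, trace = -4.
det = 0 so one eigenvalue is zero; the form is semidefinite with the sign of the trace.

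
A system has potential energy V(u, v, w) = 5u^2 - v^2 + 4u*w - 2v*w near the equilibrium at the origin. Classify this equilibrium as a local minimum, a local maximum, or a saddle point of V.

The Hessian at the origin is H = [[10, 0, 4], [0, -2, -2], [4, -2, 0]].
Row-reducing H symmetrically gives the diagonal entries 10, -2, 2/5.
Counting signs: 2 positive, 1 negative.
H is indefinite, so the origin is a saddle point.

saddle point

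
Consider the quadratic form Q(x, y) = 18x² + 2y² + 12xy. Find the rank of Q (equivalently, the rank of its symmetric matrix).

1

The associated matrix is A = [[18, 6], [6, 2]].
Row-reducing A symmetrically gives the diagonal entries 18, 0.
That gives 1 positive, 1 zero pivots.
The rank is the number of nonzero pivots: 1.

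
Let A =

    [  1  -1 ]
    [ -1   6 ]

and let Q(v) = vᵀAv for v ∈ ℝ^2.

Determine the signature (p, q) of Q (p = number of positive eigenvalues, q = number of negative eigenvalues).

(2, 0)

Congruent diagonalization of A (simultaneous row and column reduction) yields pivots 1, 5.
Counting signs: 2 positive.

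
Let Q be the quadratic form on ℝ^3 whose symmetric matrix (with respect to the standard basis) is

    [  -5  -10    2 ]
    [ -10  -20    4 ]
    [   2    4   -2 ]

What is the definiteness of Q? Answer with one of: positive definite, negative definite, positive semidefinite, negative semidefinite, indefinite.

negative semidefinite

Symmetric row and column elimination reduces A to a congruent diagonal form with pivots -5, 0, -6/5.
Counting signs: 2 negative, 1 zero.
Hence Q is negative semidefinite.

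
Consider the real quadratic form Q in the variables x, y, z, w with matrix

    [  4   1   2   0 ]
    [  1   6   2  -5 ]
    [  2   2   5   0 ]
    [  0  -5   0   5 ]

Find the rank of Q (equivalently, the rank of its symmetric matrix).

Applying the same elementary operations to the rows and columns of A produces a congruent diagonal matrix with entries 4, 23/4, 83/23, 15/83.
That gives 4 positive pivots.
The rank is the number of nonzero pivots: 4.

4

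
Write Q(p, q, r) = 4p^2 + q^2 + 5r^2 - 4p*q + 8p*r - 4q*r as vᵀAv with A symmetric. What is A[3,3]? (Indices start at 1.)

The coefficient of r^2 in Q is 5, and that is exactly A[3,3].

5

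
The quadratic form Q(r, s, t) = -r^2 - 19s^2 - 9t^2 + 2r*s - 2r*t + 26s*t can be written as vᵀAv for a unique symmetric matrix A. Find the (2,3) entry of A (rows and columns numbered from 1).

13

The coefficient of s·t in Q is 26. For a symmetric A this equals A[2,3] + A[3,2] = 2·A[2,3].
So A[2,3] = 26/2 = 13.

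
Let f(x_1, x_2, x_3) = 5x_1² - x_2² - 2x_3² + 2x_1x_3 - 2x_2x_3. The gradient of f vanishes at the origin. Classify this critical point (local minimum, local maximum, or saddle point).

The Hessian at the origin is H = [[10, 0, 2], [0, -2, -2], [2, -2, -4]].
Congruent diagonalization of H (simultaneous row and column reduction) yields pivots 10, -2, -12/5.
That gives 1 positive, 2 negative pivots.
H is indefinite, so the origin is a saddle point.

saddle point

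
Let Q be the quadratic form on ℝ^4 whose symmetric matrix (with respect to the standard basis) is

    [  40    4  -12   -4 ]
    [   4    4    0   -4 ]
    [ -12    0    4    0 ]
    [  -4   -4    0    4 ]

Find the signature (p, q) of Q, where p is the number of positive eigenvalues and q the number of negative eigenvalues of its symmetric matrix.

Congruent diagonalization of A (simultaneous row and column reduction) yields pivots 40, 18/5, 0, 0.
That gives 2 positive, 2 zero pivots.

(2, 0)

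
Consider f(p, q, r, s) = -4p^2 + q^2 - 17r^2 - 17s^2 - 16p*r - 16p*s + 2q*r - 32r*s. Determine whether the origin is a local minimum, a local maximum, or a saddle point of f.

The Hessian at the origin is H = [[-8, 0, -16, -16], [0, 2, 2, 0], [-16, 2, -34, -32], [-16, 0, -32, -34]].
An LDLᵀ factorisation of H has diagonal entries -8, 2, -4, -2.
So there are 1 positive, 3 negative pivots.
H is indefinite, so the origin is a saddle point.

saddle point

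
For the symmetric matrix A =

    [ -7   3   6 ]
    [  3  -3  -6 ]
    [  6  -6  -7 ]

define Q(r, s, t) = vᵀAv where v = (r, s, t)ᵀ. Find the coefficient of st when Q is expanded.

The coefficient of st is A[2,3] + A[3,2] = 2·(-6) = -12.

-12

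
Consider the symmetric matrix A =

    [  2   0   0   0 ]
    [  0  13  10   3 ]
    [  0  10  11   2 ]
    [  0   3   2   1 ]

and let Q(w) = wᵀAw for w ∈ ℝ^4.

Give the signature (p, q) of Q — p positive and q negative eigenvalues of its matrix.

(4, 0)

Applying the same elementary operations to the rows and columns of A produces a congruent diagonal matrix with entries 2, 13, 43/13, 12/43.
So there are 4 positive pivots.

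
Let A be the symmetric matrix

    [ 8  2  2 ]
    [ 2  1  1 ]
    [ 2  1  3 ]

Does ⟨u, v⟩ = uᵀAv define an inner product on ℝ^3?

Leading principal minors: Δ_1 = 8, Δ_2 = 4, Δ_3 = 8.
All leading principal minors are positive, so by Sylvester's criterion Q is positive definite.
⟨·,·⟩ is an inner product exactly when A is positive definite.

yes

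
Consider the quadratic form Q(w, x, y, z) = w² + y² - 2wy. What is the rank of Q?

The symmetric matrix is A = [[1, 0, -1, 0], [0, 0, 0, 0], [-1, 0, 1, 0], [0, 0, 0, 0]].
Applying the same elementary operations to the rows and columns of A produces a congruent diagonal matrix with entries 1, 0, 0, 0.
Counting signs: 1 positive, 3 zero.
The rank is the number of nonzero pivots: 1.

1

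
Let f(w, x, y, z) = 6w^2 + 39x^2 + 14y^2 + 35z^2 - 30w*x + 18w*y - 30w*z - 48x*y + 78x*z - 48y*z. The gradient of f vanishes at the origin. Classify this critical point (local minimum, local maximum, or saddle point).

The Hessian at the origin is H = [[12, -30, 18, -30], [-30, 78, -48, 78], [18, -48, 28, -48], [-30, 78, -48, 70]].
Row-reducing H symmetrically gives the diagonal entries 12, 3, -2, -8.
Counting signs: 2 positive, 2 negative.
H is indefinite, so the origin is a saddle point.

saddle point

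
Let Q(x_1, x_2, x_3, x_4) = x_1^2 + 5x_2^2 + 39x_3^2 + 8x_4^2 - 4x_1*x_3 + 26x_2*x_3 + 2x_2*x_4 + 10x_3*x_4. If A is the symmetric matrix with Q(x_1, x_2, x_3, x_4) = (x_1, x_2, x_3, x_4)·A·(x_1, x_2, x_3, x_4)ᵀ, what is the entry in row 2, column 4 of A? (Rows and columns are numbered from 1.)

1

The coefficient of x_2·x_4 in Q is 2. For a symmetric A this equals A[2,4] + A[4,2] = 2·A[2,4].
So A[2,4] = 2/2 = 1.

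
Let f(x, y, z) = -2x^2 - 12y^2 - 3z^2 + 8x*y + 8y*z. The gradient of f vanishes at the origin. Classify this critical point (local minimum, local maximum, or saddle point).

The Hessian at the origin is H = [[-4, 8, 0], [8, -24, 8], [0, 8, -6]].
Applying the same elementary operations to the rows and columns of H produces a congruent diagonal matrix with entries -4, -8, 2.
Counting signs: 1 positive, 2 negative.
H is indefinite, so the origin is a saddle point.

saddle point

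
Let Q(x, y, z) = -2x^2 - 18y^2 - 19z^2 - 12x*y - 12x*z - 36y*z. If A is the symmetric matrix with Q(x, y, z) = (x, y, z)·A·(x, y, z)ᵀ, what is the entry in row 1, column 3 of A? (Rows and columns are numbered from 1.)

-6

The coefficient of x·z in Q is -12. For a symmetric A this equals A[1,3] + A[3,1] = 2·A[1,3].
So A[1,3] = -12/2 = -6.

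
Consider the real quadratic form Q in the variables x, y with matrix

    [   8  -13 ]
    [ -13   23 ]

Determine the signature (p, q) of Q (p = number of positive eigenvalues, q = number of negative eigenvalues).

Row-reducing A symmetrically gives the diagonal entries 8, 15/8.
So there are 2 positive pivots.

(2, 0)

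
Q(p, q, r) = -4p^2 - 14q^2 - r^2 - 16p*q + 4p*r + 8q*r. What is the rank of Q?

Write A = [[-4, -8, 2], [-8, -14, 4], [2, 4, -1]].
Row-reducing A symmetrically gives the diagonal entries -4, 2, 0.
So there are 1 positive, 1 negative, 1 zero pivots.
The rank is the number of nonzero pivots: 2.

2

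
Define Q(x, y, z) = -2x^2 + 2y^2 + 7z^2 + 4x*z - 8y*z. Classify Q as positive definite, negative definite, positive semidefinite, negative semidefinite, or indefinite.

The symmetric matrix is A = [[-2, 0, 2], [0, 2, -4], [2, -4, 7]].
Row-reducing A symmetrically gives the diagonal entries -2, 2, 1.
Counting signs: 2 positive, 1 negative.
Hence Q is indefinite.

indefinite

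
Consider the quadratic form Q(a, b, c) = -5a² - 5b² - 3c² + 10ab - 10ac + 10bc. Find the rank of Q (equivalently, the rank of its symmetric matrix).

2

The associated matrix is A = [[-5, 5, -5], [5, -5, 5], [-5, 5, -3]].
Applying the same elementary operations to the rows and columns of A produces a congruent diagonal matrix with entries -5, 0, 2.
So there are 1 positive, 1 negative, 1 zero pivots.
The rank is the number of nonzero pivots: 2.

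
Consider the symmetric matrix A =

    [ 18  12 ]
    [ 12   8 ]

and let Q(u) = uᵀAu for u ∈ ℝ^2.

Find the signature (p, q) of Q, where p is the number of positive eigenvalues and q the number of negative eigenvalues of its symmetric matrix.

Applying the same elementary operations to the rows and columns of A produces a congruent diagonal matrix with entries 18, 0.
So there are 1 positive, 1 zero pivots.

(1, 0)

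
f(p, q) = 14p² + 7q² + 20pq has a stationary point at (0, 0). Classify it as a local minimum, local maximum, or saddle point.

The Hessian at the origin is H = [[28, 20], [20, 14]].
det H = 28·14 − (20)² = -8 < 0, so H is indefinite.
Therefore the origin is a saddle point.

saddle point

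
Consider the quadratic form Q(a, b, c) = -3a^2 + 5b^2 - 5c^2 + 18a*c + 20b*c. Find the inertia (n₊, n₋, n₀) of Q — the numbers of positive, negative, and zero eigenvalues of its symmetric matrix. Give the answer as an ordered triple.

The associated matrix is A = [[-3, 0, 9], [0, 5, 10], [9, 10, -5]].
Row-reducing A symmetrically gives the diagonal entries -3, 5, 2.
That gives 2 positive, 1 negative pivots.

(2, 1, 0)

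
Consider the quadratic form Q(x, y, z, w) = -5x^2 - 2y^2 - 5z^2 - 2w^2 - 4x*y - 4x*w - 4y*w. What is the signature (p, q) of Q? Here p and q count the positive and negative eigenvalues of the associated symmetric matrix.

The symmetric matrix is A = [[-5, -2, 0, -2], [-2, -2, 0, -2], [0, 0, -5, 0], [-2, -2, 0, -2]].
Row-reducing A symmetrically gives the diagonal entries -5, -6/5, -5, 0.
Counting signs: 3 negative, 1 zero.

(0, 3)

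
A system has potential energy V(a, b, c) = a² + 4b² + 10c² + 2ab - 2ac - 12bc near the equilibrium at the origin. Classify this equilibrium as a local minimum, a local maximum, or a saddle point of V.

The Hessian at the origin is H = [[2, 2, -2], [2, 8, -12], [-2, -12, 20]].
Applying the same elementary operations to the rows and columns of H produces a congruent diagonal matrix with entries 2, 6, 4/3.
So there are 3 positive pivots.
H is positive definite, so the origin is a strict local minimum.

local minimum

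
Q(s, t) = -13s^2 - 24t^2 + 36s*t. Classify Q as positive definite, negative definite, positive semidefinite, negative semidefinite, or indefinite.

The symmetric matrix of Q is [[-13, 18], [18, -24]].
For the 2×2 matrix [[-13, 18], [18, -24]]: det = -13·-24 − (18)² = -12, trace = -37.
det < 0 so the eigenvalues have opposite signs; the form is indefinite.

indefinite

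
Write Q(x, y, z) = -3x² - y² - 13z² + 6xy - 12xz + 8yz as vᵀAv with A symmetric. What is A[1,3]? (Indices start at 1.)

-6

The coefficient of x·z in Q is -12. For a symmetric A this equals A[1,3] + A[3,1] = 2·A[1,3].
So A[1,3] = -12/2 = -6.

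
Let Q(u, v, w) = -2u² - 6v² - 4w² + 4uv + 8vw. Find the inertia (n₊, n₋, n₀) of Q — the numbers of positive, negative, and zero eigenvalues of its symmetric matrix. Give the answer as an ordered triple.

(0, 2, 1)

The symmetric matrix is A = [[-2, 2, 0], [2, -6, 4], [0, 4, -4]].
Applying the same elementary operations to the rows and columns of A produces a congruent diagonal matrix with entries -2, -4, 0.
Counting signs: 2 negative, 1 zero.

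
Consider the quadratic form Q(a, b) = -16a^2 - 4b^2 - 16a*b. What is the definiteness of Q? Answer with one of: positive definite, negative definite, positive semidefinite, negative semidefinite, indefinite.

negative semidefinite

The associated matrix is A = [[-16, -8], [-8, -4]].
Applying the same elementary operations to the rows and columns of A produces a congruent diagonal matrix with entries -16, 0.
Counting signs: 1 negative, 1 zero.
Hence Q is negative semidefinite.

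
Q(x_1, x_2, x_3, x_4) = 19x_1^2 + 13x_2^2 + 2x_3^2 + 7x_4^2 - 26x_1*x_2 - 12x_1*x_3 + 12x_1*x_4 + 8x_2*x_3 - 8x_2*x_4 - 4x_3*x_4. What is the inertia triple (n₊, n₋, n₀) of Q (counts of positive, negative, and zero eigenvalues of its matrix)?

The associated matrix is A = [[19, -13, -6, 6], [-13, 13, 4, -4], [-6, 4, 2, -2], [6, -4, -2, 7]].
Symmetric row and column elimination reduces A to a congruent diagonal form with pivots 19, 78/19, 4/39, 5.
Counting signs: 4 positive.

(4, 0, 0)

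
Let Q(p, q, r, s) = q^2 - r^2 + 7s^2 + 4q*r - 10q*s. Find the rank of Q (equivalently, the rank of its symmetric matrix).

3

The associated matrix is A = [[0, 0, 0, 0], [0, 1, 2, -5], [0, 2, -1, 0], [0, -5, 0, 7]].
Row-reducing A symmetrically gives the diagonal entries 0, 1, -5, 2.
Counting signs: 2 positive, 1 negative, 1 zero.
The rank is the number of nonzero pivots: 3.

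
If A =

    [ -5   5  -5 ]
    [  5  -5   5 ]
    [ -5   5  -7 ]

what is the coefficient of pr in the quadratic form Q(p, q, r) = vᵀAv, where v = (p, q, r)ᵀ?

-10

The coefficient of pr is A[1,3] + A[3,1] = 2·(-5) = -10.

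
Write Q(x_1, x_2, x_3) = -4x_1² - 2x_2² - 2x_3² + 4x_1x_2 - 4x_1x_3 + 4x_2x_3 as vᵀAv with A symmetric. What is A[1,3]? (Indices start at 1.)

-2

The coefficient of x_1·x_3 in Q is -4. For a symmetric A this equals A[1,3] + A[3,1] = 2·A[1,3].
So A[1,3] = -4/2 = -2.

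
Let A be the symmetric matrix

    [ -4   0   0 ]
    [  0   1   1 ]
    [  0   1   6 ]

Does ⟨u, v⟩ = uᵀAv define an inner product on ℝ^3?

Congruent diagonalization of A (simultaneous row and column reduction) yields pivots -4, 1, 5.
So there are 2 positive, 1 negative pivots.
Hence Q is indefinite.
⟨·,·⟩ is an inner product exactly when A is positive definite.

no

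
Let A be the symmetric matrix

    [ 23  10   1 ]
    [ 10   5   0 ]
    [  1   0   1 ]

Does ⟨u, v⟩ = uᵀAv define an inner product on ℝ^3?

yes

Leading principal minors: Δ_1 = 23, Δ_2 = 15, Δ_3 = 10.
All leading principal minors are positive, so by Sylvester's criterion Q is positive definite.
⟨·,·⟩ is an inner product exactly when A is positive definite.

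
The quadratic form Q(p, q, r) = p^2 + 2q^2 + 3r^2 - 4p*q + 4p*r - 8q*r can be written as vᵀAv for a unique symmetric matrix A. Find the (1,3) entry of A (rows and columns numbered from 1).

The coefficient of p·r in Q is 4. For a symmetric A this equals A[1,3] + A[3,1] = 2·A[1,3].
So A[1,3] = 4/2 = 2.

2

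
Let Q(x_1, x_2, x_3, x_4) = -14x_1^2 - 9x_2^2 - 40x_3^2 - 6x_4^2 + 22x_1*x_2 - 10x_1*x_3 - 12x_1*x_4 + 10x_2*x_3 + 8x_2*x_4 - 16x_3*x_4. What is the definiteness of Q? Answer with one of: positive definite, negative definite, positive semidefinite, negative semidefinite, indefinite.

negative definite

The symmetric matrix of Q is A = [[-14, 11, -5, -6], [11, -9, 5, 4], [-5, 5, -40, -8], [-6, 4, -8, -6]].
Leading principal minors: Δ_1 = -14, Δ_2 = 5, Δ_3 = -175, Δ_4 = 30.
The signs alternate starting with Δ_1 < 0, so by Sylvester's criterion Q is negative definite.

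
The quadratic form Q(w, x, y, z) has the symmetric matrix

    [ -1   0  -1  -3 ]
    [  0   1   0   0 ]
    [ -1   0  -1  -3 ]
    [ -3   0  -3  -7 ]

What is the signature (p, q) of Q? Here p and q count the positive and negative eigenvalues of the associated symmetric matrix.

(2, 1)

Row-reducing A symmetrically gives the diagonal entries -1, 1, 0, 2.
That gives 2 positive, 1 negative, 1 zero pivots.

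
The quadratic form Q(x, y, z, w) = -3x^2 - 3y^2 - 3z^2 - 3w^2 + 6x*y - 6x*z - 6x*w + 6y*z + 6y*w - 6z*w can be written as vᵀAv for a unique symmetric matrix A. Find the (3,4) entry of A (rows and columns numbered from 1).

-3

The coefficient of z·w in Q is -6. For a symmetric A this equals A[3,4] + A[4,3] = 2·A[3,4].
So A[3,4] = -6/2 = -3.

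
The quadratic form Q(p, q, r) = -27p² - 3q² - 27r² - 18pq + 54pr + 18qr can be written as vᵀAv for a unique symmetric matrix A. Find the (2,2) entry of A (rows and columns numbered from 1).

-3

The coefficient of q² in Q is -3, and that is exactly A[2,2].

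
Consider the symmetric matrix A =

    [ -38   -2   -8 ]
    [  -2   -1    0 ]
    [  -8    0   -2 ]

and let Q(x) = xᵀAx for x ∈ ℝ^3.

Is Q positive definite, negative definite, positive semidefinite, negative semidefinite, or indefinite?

negative definite

Congruent diagonalization of A (simultaneous row and column reduction) yields pivots -38, -17/19, -2/17.
Counting signs: 3 negative.
Hence Q is negative definite.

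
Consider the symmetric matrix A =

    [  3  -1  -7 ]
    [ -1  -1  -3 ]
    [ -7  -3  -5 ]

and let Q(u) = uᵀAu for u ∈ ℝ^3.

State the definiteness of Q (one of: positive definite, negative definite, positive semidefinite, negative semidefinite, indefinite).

Symmetric row and column elimination reduces A to a congruent diagonal form with pivots 3, -4/3, 0.
Counting signs: 1 positive, 1 negative, 1 zero.
Hence Q is indefinite.

indefinite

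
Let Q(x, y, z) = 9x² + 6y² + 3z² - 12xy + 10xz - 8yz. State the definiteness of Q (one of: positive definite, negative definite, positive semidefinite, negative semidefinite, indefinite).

positive semidefinite

The symmetric matrix is A = [[9, -6, 5], [-6, 6, -4], [5, -4, 3]].
Applying the same elementary operations to the rows and columns of A produces a congruent diagonal matrix with entries 9, 2, 0.
Counting signs: 2 positive, 1 zero.
Hence Q is positive semidefinite.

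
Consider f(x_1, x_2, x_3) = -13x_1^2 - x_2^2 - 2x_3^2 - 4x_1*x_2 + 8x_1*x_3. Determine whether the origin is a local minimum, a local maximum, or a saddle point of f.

local maximum

The Hessian at the origin is H = [[-26, -4, 8], [-4, -2, 0], [8, 0, -4]].
An LDLᵀ factorisation of H has diagonal entries -26, -18/13, -4/9.
That gives 3 negative pivots.
H is negative definite, so the origin is a strict local maximum.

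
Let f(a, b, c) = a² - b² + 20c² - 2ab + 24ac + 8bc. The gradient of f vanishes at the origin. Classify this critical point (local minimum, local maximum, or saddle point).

saddle point

The Hessian at the origin is H = [[2, -2, 24], [-2, -2, 8], [24, 8, 40]].
Row-reducing H symmetrically gives the diagonal entries 2, -4, 8.
Counting signs: 2 positive, 1 negative.
H is indefinite, so the origin is a saddle point.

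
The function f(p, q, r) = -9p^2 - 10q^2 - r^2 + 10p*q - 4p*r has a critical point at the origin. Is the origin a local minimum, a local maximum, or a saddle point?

The Hessian at the origin is H = [[-18, 10, -4], [10, -20, 0], [-4, 0, -2]].
Applying the same elementary operations to the rows and columns of H produces a congruent diagonal matrix with entries -18, -130/9, -10/13.
Counting signs: 3 negative.
H is negative definite, so the origin is a strict local maximum.

local maximum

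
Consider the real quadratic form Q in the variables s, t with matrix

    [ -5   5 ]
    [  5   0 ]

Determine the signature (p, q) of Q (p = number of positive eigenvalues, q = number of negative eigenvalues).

(1, 1)

Symmetric row and column elimination reduces A to a congruent diagonal form with pivots -5, 5.
That gives 1 positive, 1 negative pivots.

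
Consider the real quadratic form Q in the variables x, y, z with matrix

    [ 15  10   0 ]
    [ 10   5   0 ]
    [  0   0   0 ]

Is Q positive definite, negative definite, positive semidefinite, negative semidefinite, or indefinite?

indefinite

Row-reducing A symmetrically gives the diagonal entries 15, -5/3, 0.
So there are 1 positive, 1 negative, 1 zero pivots.
Hence Q is indefinite.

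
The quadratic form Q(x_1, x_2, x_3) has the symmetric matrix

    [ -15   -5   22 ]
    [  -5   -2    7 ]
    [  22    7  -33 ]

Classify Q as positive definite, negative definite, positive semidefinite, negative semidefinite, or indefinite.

negative definite

Leading principal minors: Δ_1 = -15, Δ_2 = 5, Δ_3 = -2.
The signs alternate starting with Δ_1 < 0, so by Sylvester's criterion Q is negative definite.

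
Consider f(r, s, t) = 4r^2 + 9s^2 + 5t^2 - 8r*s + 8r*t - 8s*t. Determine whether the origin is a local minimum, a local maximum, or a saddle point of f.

The Hessian at the origin is H = [[8, -8, 8], [-8, 18, -8], [8, -8, 10]].
Applying the same elementary operations to the rows and columns of H produces a congruent diagonal matrix with entries 8, 10, 2.
So there are 3 positive pivots.
H is positive definite, so the origin is a strict local minimum.

local minimum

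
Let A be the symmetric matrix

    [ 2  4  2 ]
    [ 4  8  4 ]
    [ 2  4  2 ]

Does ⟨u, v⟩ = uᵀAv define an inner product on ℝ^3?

no

Congruent diagonalization of A (simultaneous row and column reduction) yields pivots 2, 0, 0.
So there are 1 positive, 2 zero pivots.
Hence Q is positive semidefinite.
⟨·,·⟩ is an inner product exactly when A is positive definite.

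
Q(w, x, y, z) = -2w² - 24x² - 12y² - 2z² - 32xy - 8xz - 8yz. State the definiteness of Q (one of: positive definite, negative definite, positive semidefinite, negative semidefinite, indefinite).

negative semidefinite

Write A = [[-2, 0, 0, 0], [0, -24, -16, -4], [0, -16, -12, -4], [0, -4, -4, -2]].
Row-reducing A symmetrically gives the diagonal entries -2, -24, -4/3, 0.
So there are 3 negative, 1 zero pivots.
Hence Q is negative semidefinite.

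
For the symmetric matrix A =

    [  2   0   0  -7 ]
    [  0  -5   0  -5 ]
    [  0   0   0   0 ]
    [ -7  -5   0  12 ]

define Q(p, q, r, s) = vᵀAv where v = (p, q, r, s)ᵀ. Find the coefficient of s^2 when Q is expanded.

12

The coefficient of s^2 is the diagonal entry A[4,4] = 12.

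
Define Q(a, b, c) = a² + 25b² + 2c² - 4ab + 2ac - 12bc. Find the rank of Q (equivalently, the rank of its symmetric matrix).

3

The symmetric matrix is A = [[1, -2, 1], [-2, 25, -6], [1, -6, 2]].
An LDLᵀ factorisation of A has diagonal entries 1, 21, 5/21.
So there are 3 positive pivots.
The rank is the number of nonzero pivots: 3.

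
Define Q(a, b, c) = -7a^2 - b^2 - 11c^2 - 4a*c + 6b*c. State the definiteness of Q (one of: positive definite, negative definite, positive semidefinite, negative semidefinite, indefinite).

negative definite

The symmetric matrix of Q is A = [[-7, 0, -2], [0, -1, 3], [-2, 3, -11]].
Leading principal minors: Δ_1 = -7, Δ_2 = 7, Δ_3 = -10.
The signs alternate starting with Δ_1 < 0, so by Sylvester's criterion Q is negative definite.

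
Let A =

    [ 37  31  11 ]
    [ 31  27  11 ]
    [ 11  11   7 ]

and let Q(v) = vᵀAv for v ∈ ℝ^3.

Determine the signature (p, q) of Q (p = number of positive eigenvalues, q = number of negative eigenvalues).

(3, 0)

Applying the same elementary operations to the rows and columns of A produces a congruent diagonal matrix with entries 37, 38/37, 12/19.
So there are 3 positive pivots.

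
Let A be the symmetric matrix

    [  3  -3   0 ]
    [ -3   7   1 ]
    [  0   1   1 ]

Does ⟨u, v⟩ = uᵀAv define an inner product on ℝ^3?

yes

Leading principal minors: Δ_1 = 3, Δ_2 = 12, Δ_3 = 9.
All leading principal minors are positive, so by Sylvester's criterion Q is positive definite.
⟨·,·⟩ is an inner product exactly when A is positive definite.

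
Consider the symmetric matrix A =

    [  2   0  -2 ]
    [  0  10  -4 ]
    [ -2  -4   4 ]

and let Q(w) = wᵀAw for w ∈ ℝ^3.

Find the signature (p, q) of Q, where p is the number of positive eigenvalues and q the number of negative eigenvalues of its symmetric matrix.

Congruent diagonalization of A (simultaneous row and column reduction) yields pivots 2, 10, 2/5.
Counting signs: 3 positive.

(3, 0)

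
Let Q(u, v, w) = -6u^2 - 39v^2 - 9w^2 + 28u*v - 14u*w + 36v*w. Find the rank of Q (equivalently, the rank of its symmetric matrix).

3

The symmetric matrix is A = [[-6, 14, -7], [14, -39, 18], [-7, 18, -9]].
Row-reducing A symmetrically gives the diagonal entries -6, -19/3, -15/38.
That gives 3 negative pivots.
The rank is the number of nonzero pivots: 3.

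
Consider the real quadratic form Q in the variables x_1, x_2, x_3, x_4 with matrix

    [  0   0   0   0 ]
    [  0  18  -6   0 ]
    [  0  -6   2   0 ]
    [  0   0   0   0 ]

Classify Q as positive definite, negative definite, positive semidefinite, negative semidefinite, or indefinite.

positive semidefinite

Row-reducing A symmetrically gives the diagonal entries 0, 18, 0, 0.
So there are 1 positive, 3 zero pivots.
Hence Q is positive semidefinite.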